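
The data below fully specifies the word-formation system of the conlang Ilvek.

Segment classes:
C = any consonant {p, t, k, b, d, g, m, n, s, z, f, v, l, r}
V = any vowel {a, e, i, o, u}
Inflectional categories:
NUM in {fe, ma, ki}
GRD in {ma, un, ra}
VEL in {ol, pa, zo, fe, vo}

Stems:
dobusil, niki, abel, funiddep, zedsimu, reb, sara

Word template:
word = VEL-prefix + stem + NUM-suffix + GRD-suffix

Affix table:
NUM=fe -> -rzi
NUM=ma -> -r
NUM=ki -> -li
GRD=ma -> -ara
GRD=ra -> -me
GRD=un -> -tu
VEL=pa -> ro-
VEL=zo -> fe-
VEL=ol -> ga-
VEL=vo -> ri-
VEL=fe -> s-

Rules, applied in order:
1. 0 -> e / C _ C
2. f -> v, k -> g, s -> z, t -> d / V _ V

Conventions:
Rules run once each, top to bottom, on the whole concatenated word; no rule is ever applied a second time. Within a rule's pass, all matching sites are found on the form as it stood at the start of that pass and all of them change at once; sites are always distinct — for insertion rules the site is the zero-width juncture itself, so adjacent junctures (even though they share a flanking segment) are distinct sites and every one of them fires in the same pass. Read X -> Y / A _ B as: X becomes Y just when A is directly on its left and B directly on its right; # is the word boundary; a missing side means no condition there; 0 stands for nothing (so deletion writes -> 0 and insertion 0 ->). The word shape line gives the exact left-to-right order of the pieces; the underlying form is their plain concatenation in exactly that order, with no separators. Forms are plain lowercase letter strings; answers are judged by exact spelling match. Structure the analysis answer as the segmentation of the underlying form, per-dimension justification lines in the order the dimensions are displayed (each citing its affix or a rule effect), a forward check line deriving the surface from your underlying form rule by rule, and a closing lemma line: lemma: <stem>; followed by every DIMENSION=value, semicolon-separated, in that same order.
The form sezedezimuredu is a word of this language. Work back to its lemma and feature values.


underlying: s-zedsimu-r-tu
NUM=ma - signalled by the affix -r
GRD=un - signalled by the affix -tu
VEL=fe - signalled by the affix s-
check: szedsimurtu -> sezedesimuretu -> sezedezimuredu
lemma: zedsimu; NUM=ma; GRD=un; VEL=fe


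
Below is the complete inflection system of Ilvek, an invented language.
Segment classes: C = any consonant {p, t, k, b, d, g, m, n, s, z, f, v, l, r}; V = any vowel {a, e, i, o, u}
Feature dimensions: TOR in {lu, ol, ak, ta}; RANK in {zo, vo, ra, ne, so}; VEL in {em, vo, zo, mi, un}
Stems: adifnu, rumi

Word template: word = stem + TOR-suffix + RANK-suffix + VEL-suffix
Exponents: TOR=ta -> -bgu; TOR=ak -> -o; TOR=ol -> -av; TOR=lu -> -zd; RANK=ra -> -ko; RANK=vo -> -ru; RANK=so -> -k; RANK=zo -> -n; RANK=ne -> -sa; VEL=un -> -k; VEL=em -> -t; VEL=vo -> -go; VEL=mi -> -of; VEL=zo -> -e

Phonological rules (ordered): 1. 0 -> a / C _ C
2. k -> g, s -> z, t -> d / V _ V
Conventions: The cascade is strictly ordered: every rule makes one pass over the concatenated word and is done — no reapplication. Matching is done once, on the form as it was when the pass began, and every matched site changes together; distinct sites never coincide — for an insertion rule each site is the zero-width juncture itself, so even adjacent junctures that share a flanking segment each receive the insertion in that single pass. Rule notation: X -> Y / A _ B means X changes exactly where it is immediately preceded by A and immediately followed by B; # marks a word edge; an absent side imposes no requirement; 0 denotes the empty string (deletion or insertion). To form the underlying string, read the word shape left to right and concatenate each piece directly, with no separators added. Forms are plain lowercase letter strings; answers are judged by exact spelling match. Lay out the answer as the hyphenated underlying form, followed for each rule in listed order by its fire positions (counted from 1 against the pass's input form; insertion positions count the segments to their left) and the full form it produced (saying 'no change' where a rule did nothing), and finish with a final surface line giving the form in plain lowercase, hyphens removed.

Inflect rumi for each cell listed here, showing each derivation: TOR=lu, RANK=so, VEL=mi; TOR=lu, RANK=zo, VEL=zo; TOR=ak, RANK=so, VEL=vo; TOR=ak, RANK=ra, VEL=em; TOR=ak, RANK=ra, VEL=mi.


cell TOR=lu, RANK=so, VEL=mi:
underlying: rumi-zd-k-of
1. 0 -> a / C _ C: inserts after position(s) 5, 6: rumizadakof
2. k -> g, s -> z, t -> d / V _ V: fires at position(s) 9: rumizadagof
surface: rumizadagof

cell TOR=lu, RANK=zo, VEL=zo:
underlying: rumi-zd-n-e
1. 0 -> a / C _ C: inserts after position(s) 5, 6: rumizadane
2. k -> g, s -> z, t -> d / V _ V: no change
surface: rumizadane

cell TOR=ak, RANK=so, VEL=vo:
underlying: rumi-o-k-go
1. 0 -> a / C _ C: inserts after position(s) 6: rumiokago
2. k -> g, s -> z, t -> d / V _ V: fires at position(s) 6: rumiogago
surface: rumiogago

cell TOR=ak, RANK=ra, VEL=em:
underlying: rumi-o-ko-t
1. 0 -> a / C _ C: no change
2. k -> g, s -> z, t -> d / V _ V: fires at position(s) 6: rumiogot
surface: rumiogot

cell TOR=ak, RANK=ra, VEL=mi:
underlying: rumi-o-ko-of
1. 0 -> a / C _ C: no change
2. k -> g, s -> z, t -> d / V _ V: fires at position(s) 6: rumiogoof
surface: rumiogoof


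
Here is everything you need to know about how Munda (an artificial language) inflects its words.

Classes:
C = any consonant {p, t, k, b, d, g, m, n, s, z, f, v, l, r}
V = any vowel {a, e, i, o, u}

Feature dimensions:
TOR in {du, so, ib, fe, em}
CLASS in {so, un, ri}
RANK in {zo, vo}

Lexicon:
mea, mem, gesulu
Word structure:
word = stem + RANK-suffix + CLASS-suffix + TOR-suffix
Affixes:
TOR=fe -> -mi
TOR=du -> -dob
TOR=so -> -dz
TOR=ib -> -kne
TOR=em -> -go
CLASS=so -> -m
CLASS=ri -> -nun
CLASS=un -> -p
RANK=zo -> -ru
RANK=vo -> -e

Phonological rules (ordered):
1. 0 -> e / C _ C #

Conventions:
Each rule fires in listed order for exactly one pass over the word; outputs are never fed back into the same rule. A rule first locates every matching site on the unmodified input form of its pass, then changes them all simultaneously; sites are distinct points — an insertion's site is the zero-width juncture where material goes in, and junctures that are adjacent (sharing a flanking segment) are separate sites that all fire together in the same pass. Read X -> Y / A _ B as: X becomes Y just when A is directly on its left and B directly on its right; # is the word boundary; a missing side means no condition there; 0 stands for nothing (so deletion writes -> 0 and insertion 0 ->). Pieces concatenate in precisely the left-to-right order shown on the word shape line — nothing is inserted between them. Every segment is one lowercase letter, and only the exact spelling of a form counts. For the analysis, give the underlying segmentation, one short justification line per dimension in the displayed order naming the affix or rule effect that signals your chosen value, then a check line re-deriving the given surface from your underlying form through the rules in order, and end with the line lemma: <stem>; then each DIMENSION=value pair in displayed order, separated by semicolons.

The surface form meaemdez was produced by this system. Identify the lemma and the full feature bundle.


underlying: mea-e-m-dz
TOR=so - signalled by the affix -dz
CLASS=so - signalled by the affix -m
RANK=vo - signalled by the affix -e
check: meaemdz -> meaemdez
lemma: mea; TOR=so; CLASS=so; RANK=vo


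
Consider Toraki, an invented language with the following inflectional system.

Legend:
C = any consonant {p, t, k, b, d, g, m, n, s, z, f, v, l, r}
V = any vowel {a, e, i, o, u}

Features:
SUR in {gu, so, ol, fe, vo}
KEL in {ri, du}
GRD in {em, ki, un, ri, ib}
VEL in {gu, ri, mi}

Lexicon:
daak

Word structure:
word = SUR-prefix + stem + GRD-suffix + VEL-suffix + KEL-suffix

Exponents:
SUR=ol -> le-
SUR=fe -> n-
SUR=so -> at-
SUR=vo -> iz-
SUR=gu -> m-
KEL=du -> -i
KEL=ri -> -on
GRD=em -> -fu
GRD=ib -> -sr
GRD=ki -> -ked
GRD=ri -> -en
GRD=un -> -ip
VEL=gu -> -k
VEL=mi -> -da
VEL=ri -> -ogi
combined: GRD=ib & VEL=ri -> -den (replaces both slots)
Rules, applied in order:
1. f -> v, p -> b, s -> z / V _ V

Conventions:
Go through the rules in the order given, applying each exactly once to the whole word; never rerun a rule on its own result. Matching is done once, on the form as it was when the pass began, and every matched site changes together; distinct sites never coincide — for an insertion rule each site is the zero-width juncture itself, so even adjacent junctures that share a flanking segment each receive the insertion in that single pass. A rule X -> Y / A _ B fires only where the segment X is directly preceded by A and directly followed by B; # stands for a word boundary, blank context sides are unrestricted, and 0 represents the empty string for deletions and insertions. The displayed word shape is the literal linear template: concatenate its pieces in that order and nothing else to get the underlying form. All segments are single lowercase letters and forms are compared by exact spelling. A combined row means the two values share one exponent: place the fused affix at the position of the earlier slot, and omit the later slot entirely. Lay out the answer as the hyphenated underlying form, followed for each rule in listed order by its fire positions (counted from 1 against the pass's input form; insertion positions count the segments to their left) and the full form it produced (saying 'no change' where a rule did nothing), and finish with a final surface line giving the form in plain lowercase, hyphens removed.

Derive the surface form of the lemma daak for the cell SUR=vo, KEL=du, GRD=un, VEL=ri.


underlying: iz-daak-ip-ogi-i
1. f -> v, p -> b, s -> z / V _ V: fires at position(s) 8: izdaakibogii
surface: izdaakibogii


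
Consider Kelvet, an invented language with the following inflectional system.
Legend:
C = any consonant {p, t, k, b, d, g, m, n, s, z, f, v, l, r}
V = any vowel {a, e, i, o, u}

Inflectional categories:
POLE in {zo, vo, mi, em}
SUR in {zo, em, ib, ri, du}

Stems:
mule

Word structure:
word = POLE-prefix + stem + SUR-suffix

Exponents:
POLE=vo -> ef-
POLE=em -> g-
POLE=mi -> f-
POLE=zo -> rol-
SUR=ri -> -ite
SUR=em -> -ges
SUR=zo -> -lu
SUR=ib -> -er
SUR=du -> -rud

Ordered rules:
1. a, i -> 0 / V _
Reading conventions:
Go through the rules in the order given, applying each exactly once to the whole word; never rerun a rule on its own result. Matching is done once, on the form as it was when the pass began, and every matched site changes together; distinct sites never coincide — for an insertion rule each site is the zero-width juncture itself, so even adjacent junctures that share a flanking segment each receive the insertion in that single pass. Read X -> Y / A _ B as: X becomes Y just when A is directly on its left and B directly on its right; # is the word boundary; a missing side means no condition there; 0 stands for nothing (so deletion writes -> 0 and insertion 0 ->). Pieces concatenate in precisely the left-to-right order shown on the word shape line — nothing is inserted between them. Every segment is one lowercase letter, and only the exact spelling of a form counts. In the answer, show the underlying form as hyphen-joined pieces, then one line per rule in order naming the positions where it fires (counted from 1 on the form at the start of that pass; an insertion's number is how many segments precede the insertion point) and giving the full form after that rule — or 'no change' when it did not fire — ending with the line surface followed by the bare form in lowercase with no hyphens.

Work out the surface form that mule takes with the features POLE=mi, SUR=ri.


underlying: f-mule-ite
1. a, i -> 0 / V _: fires at position(s) 6: fmulete
surface: fmulete


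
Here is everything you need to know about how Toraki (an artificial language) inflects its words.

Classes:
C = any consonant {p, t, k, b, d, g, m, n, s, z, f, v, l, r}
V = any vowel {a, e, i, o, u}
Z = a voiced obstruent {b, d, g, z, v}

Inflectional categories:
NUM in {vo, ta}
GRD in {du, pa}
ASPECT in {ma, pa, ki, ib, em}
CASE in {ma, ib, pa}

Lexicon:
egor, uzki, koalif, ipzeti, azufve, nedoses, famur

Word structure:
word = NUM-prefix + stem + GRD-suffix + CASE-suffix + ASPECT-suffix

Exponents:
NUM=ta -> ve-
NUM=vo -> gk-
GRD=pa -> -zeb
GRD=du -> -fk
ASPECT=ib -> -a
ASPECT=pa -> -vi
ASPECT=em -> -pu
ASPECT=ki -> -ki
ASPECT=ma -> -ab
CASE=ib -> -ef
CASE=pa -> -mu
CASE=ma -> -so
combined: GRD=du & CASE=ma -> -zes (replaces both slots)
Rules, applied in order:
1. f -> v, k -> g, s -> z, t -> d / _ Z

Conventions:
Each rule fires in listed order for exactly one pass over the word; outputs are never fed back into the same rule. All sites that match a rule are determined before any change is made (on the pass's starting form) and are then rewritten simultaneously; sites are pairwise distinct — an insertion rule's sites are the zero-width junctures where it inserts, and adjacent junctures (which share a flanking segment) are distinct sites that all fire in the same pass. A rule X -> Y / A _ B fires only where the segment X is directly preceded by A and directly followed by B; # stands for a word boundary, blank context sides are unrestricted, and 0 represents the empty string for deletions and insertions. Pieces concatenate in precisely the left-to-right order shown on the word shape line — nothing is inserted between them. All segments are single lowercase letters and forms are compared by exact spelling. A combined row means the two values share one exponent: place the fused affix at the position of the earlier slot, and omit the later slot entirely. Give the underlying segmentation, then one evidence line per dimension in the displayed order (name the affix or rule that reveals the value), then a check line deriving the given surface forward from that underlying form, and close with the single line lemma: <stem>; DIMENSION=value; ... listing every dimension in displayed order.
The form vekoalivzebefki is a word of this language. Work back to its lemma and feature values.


underlying: ve-koalif-zeb-ef-ki
NUM=ta - signalled by the affix ve-
GRD=pa - signalled by the affix -zeb
ASPECT=ki - signalled by the affix -ki
CASE=ib - signalled by the affix -ef
check: vekoalifzebefki -> vekoalivzebefki
lemma: koalif; NUM=ta; GRD=pa; ASPECT=ki; CASE=ib


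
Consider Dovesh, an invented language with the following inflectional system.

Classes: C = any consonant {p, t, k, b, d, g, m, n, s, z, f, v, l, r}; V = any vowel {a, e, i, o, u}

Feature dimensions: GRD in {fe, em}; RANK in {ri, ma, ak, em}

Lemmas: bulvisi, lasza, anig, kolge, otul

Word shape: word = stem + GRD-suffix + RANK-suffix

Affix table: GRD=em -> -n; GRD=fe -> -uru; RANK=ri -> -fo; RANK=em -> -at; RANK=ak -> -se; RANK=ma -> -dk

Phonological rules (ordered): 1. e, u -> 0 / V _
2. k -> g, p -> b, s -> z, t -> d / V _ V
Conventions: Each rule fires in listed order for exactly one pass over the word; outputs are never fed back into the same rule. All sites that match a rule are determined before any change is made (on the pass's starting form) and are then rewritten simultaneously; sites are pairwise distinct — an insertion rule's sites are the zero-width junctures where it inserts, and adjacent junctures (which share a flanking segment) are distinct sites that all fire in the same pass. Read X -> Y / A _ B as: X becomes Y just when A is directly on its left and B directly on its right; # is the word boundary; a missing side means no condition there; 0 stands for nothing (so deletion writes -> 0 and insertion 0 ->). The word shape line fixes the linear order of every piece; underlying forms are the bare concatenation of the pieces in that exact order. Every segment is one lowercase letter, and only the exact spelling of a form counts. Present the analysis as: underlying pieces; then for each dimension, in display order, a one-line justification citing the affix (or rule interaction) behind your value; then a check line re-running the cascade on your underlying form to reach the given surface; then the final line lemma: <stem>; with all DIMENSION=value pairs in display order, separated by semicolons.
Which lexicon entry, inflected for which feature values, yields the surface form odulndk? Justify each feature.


underlying: otul-n-dk
GRD=em - signalled by the affix -n
RANK=ma - signalled by the affix -dk
check: otulndk -> otulndk -> odulndk
lemma: otul; GRD=em; RANK=ma


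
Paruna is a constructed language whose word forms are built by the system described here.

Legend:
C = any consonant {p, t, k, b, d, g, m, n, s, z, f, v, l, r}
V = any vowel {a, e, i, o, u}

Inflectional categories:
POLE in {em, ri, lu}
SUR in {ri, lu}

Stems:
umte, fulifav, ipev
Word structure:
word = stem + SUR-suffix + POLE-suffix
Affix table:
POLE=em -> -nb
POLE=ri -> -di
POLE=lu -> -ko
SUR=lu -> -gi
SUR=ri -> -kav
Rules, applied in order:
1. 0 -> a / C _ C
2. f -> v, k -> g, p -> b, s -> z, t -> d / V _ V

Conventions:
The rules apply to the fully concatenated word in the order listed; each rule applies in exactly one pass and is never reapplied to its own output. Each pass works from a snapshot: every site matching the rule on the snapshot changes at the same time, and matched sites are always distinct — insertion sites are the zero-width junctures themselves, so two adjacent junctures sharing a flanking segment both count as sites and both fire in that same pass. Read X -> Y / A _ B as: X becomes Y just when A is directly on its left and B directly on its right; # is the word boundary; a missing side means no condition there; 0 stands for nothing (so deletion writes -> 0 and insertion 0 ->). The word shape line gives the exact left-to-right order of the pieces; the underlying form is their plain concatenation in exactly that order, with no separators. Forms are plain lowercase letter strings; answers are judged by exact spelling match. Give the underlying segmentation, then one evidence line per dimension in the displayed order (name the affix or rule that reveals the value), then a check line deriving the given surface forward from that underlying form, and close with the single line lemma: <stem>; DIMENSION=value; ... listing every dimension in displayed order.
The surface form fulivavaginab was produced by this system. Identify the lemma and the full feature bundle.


underlying: fulifav-gi-nb
POLE=em - signalled by the affix -nb
SUR=lu - signalled by the affix -gi
check: fulifavginb -> fulifavaginab -> fulivavaginab
lemma: fulifav; POLE=em; SUR=lu


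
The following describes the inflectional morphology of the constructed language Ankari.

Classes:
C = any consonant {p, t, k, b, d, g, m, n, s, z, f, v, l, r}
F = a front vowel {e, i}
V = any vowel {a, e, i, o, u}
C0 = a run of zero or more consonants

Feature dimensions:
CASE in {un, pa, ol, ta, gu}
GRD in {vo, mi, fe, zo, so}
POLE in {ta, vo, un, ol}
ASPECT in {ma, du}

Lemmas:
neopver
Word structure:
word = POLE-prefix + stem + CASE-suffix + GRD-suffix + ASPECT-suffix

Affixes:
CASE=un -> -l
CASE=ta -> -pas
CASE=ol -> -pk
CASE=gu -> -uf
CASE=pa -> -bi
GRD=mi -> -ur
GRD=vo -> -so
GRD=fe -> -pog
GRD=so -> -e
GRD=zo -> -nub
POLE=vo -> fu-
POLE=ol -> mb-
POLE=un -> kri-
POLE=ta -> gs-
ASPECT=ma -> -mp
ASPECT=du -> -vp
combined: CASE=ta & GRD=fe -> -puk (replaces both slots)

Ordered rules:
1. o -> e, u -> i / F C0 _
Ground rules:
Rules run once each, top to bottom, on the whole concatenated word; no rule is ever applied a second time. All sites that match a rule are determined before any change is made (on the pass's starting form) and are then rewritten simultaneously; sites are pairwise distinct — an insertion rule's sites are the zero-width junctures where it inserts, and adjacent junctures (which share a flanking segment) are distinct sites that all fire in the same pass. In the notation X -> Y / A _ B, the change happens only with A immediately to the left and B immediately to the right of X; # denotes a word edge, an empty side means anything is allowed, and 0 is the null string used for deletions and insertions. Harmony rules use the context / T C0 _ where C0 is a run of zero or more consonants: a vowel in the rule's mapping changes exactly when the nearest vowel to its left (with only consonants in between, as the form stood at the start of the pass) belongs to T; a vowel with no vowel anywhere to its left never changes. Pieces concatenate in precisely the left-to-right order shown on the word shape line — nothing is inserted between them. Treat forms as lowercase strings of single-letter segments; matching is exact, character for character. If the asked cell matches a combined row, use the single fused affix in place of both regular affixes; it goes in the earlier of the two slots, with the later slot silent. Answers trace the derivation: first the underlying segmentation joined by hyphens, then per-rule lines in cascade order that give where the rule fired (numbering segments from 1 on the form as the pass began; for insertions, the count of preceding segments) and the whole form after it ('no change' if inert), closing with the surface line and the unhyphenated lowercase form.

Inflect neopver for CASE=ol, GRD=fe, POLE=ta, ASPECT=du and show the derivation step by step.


underlying: gs-neopver-pk-pog-vp
1. o -> e, u -> i / F C0 _: fires at position(s) 5, 13: gsneepverpkpegvp
surface: gsneepverpkpegvp


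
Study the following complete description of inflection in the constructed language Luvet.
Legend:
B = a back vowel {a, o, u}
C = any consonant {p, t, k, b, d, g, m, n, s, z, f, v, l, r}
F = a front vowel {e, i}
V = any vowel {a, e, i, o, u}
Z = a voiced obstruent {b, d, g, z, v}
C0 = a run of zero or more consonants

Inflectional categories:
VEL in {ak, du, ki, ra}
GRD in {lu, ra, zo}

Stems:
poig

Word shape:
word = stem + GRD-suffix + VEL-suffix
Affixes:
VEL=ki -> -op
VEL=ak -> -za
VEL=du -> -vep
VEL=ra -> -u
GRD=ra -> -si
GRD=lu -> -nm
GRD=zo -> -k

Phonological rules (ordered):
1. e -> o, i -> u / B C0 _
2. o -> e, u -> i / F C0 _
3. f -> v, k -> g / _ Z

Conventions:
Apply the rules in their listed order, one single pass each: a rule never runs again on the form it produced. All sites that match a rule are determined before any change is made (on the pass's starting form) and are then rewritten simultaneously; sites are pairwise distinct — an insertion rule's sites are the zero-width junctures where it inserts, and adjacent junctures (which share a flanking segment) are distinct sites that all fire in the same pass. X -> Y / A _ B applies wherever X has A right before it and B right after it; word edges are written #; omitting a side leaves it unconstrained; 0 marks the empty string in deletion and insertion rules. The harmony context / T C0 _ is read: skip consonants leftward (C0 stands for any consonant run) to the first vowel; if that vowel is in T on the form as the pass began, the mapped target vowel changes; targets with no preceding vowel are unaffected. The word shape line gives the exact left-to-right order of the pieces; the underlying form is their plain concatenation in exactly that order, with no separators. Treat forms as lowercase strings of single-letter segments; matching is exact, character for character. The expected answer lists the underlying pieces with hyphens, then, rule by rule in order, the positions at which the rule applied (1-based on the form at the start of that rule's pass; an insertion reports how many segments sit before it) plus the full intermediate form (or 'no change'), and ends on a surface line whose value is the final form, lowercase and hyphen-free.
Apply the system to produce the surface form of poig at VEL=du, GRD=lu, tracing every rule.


underlying: poig-nm-vep
1. e -> o, i -> u / B C0 _: fires at position(s) 3: pougnmvep
2. o -> e, u -> i / F C0 _: no change
3. f -> v, k -> g / _ Z: no change
surface: pougnmvep


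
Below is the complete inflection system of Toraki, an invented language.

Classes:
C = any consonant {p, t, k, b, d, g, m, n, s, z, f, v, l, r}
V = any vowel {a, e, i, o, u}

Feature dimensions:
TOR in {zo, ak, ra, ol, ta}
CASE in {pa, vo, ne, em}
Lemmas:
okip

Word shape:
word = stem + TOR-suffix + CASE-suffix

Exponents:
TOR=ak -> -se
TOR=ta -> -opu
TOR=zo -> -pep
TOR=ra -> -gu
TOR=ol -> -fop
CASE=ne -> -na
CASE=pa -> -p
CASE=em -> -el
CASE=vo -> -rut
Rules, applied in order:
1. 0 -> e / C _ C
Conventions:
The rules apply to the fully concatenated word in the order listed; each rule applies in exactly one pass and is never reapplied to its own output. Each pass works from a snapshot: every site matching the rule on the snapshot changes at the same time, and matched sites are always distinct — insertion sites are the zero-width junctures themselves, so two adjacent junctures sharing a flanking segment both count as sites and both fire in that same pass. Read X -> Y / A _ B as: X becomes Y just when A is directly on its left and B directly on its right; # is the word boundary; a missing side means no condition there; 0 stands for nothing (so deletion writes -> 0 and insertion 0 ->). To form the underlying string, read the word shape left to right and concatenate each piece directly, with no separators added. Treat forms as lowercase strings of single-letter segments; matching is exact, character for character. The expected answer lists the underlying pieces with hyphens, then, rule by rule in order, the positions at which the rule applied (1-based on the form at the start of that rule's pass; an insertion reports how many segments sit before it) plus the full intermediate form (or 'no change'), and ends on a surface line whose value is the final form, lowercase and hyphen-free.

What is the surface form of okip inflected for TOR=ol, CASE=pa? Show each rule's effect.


underlying: okip-fop-p
1. 0 -> e / C _ C: inserts after position(s) 4, 7: okipefopep
surface: okipefopep


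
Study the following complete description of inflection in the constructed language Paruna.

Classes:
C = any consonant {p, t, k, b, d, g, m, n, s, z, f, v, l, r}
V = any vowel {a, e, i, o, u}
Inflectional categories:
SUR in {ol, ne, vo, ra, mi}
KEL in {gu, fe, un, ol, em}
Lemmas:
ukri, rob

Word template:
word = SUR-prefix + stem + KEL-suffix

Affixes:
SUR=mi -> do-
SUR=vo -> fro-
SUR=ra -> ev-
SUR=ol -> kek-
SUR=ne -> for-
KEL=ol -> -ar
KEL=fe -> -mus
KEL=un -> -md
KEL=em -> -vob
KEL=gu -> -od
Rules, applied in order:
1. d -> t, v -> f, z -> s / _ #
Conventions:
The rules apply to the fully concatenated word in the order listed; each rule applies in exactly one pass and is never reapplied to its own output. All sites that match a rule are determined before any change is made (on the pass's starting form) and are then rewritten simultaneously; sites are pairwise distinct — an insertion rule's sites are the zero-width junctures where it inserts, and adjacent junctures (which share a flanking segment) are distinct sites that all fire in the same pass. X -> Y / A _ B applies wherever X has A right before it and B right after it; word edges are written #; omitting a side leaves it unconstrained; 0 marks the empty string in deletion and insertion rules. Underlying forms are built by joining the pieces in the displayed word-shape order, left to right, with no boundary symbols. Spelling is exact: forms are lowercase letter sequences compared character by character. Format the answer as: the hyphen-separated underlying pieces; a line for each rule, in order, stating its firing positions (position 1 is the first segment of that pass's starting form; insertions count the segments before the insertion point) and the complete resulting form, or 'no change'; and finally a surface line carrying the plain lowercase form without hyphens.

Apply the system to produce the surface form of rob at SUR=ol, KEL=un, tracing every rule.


underlying: kek-rob-md
1. d -> t, v -> f, z -> s / _ #: fires at position(s) 8: kekrobmt
surface: kekrobmt


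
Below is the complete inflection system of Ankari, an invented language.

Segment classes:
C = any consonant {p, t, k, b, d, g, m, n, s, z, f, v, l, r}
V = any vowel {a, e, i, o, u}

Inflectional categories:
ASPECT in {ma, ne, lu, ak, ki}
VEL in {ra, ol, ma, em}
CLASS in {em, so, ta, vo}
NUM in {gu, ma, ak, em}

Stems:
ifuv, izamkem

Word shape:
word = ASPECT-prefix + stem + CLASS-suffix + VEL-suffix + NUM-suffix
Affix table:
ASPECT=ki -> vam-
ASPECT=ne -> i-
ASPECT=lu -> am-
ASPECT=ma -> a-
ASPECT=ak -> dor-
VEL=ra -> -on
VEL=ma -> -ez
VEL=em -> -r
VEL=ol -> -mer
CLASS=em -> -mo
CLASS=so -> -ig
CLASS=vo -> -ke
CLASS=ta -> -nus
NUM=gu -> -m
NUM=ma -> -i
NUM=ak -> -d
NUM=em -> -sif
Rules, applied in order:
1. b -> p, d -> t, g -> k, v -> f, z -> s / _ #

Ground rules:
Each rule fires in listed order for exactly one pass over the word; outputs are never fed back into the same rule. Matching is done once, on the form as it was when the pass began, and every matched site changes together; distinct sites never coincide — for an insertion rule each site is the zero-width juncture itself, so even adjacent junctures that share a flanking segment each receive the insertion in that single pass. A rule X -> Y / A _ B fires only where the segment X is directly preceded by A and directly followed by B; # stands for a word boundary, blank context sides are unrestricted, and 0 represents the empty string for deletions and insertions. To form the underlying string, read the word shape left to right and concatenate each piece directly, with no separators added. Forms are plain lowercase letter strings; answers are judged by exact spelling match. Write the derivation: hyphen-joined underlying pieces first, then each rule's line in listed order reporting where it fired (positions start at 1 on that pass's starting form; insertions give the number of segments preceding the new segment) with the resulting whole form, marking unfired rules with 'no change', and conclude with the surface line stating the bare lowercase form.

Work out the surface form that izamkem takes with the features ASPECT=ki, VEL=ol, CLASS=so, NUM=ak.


underlying: vam-izamkem-ig-mer-d
1. b -> p, d -> t, g -> k, v -> f, z -> s / _ #: fires at position(s) 16: vamizamkemigmert
surface: vamizamkemigmert


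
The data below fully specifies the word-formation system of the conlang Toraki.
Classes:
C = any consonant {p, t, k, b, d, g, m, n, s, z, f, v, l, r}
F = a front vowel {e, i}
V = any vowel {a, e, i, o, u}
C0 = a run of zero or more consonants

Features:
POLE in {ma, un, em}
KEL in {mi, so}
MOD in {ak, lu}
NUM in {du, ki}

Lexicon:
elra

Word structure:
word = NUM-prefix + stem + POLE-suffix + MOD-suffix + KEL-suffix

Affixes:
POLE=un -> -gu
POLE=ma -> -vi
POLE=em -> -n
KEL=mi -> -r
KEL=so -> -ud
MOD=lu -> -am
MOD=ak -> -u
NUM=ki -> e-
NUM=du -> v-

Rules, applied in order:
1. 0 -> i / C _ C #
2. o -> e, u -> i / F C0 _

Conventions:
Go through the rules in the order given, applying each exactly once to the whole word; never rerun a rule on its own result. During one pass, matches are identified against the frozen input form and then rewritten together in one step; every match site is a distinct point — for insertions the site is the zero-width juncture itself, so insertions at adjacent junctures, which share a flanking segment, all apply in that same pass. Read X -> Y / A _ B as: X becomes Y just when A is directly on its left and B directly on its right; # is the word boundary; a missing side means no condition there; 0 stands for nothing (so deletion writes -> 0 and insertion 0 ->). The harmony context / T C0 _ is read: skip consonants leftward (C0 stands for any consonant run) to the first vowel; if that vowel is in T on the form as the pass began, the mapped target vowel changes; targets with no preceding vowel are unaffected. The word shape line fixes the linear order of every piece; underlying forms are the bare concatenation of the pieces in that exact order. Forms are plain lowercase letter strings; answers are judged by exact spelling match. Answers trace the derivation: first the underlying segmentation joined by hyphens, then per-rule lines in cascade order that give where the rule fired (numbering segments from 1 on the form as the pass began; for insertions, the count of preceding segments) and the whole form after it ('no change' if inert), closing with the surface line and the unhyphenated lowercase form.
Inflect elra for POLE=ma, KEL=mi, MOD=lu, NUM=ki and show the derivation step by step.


underlying: e-elra-vi-am-r
1. 0 -> i / C _ C #: inserts after position(s) 9: eelraviamir
2. o -> e, u -> i / F C0 _: no change
surface: eelraviamir


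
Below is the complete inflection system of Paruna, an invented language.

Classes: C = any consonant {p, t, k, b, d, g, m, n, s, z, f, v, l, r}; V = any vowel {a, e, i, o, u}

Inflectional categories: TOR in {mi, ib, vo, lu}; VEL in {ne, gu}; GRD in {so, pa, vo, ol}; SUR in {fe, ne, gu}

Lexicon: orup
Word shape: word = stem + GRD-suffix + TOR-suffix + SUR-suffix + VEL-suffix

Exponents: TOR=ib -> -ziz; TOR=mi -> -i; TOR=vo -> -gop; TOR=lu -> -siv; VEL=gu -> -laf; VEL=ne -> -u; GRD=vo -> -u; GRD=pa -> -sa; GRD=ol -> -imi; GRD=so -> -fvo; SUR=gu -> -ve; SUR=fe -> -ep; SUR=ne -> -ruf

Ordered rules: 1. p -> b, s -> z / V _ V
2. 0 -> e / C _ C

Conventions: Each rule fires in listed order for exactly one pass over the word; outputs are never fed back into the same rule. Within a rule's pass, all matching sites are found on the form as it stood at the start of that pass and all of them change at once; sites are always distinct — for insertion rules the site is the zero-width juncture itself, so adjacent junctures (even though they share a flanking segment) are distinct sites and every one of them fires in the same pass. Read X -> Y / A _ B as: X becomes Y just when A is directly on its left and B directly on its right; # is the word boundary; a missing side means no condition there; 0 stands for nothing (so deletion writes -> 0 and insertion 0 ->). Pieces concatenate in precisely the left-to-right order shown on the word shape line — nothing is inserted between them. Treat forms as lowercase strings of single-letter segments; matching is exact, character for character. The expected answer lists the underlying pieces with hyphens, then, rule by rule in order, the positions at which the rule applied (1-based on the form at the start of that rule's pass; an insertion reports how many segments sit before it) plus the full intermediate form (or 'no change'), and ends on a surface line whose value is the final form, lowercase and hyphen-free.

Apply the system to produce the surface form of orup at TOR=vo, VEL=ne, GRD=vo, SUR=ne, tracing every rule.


underlying: orup-u-gop-ruf-u
1. p -> b, s -> z / V _ V: fires at position(s) 4: orubugoprufu
2. 0 -> e / C _ C: inserts after position(s) 8: orubugoperufu
surface: orubugoperufu


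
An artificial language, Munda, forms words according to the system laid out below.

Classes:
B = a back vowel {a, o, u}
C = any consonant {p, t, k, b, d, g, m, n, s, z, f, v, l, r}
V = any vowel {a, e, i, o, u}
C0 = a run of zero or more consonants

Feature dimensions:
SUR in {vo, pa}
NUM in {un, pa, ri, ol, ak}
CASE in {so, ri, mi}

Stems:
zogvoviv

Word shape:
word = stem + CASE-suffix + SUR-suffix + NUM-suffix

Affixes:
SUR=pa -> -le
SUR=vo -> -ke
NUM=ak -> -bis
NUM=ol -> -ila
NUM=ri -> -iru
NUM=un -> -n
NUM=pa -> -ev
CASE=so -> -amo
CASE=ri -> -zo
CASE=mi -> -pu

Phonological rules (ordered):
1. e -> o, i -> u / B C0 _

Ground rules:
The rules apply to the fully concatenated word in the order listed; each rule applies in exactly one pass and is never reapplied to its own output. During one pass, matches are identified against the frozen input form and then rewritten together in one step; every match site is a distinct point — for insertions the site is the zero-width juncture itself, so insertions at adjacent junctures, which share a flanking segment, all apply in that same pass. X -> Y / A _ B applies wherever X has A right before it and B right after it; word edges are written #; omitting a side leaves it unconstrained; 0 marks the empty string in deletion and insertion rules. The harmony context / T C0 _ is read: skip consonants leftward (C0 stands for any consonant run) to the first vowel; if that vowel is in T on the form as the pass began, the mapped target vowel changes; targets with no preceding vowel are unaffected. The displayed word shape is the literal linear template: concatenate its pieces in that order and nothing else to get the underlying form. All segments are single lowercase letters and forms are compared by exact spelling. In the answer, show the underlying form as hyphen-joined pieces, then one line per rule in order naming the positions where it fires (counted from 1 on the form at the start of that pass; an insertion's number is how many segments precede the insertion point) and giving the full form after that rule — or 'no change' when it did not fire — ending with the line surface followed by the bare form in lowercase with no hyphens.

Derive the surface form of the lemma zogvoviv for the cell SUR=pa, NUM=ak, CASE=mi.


underlying: zogvoviv-pu-le-bis
1. e -> o, i -> u / B C0 _: fires at position(s) 7, 12: zogvovuvpulobis
surface: zogvovuvpulobis


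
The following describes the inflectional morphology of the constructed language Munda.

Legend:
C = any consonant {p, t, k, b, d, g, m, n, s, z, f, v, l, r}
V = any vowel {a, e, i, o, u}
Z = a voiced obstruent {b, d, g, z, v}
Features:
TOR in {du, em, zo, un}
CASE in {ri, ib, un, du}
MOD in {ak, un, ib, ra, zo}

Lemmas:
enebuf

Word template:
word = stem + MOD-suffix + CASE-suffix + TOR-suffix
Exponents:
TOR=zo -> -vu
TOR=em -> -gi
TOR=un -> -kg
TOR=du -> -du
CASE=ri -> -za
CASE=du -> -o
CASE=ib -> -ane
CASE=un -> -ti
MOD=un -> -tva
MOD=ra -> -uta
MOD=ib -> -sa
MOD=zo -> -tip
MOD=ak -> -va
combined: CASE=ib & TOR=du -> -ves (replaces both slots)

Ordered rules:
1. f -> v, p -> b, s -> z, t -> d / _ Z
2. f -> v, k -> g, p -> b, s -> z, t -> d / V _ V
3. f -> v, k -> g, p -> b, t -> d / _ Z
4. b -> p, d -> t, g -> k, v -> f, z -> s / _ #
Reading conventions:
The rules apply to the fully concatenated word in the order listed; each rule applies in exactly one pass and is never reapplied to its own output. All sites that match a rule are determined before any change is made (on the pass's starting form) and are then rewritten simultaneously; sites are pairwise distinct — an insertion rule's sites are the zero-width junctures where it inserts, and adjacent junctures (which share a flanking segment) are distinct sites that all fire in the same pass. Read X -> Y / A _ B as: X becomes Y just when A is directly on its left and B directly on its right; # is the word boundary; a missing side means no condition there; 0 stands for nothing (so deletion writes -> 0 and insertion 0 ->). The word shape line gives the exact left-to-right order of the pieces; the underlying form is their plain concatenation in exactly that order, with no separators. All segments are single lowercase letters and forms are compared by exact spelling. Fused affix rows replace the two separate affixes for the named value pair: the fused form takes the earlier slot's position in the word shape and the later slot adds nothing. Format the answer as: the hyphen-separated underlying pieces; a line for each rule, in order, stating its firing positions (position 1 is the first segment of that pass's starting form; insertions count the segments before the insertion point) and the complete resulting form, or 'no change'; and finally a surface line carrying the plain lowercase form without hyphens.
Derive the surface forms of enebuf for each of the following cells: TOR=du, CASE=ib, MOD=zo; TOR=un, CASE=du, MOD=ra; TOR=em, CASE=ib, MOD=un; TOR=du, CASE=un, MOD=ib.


cell TOR=du, CASE=ib, MOD=zo:
underlying: enebuf-tip-ves
1. f -> v, p -> b, s -> z, t -> d / _ Z: fires at position(s) 9: enebuftibves
2. f -> v, k -> g, p -> b, s -> z, t -> d / V _ V: no change
3. f -> v, k -> g, p -> b, t -> d / _ Z: no change
4. b -> p, d -> t, g -> k, v -> f, z -> s / _ #: no change
surface: enebuftibves

cell TOR=un, CASE=du, MOD=ra:
underlying: enebuf-uta-o-kg
1. f -> v, p -> b, s -> z, t -> d / _ Z: no change
2. f -> v, k -> g, p -> b, s -> z, t -> d / V _ V: fires at position(s) 6, 8: enebuvudaokg
3. f -> v, k -> g, p -> b, t -> d / _ Z: fires at position(s) 11: enebuvudaogg
4. b -> p, d -> t, g -> k, v -> f, z -> s / _ #: fires at position(s) 12: enebuvudaogk
surface: enebuvudaogk

cell TOR=em, CASE=ib, MOD=un:
underlying: enebuf-tva-ane-gi
1. f -> v, p -> b, s -> z, t -> d / _ Z: fires at position(s) 7: enebufdvaanegi
2. f -> v, k -> g, p -> b, s -> z, t -> d / V _ V: no change
3. f -> v, k -> g, p -> b, t -> d / _ Z: fires at position(s) 6: enebuvdvaanegi
4. b -> p, d -> t, g -> k, v -> f, z -> s / _ #: no change
surface: enebuvdvaanegi

cell TOR=du, CASE=un, MOD=ib:
underlying: enebuf-sa-ti-du
1. f -> v, p -> b, s -> z, t -> d / _ Z: no change
2. f -> v, k -> g, p -> b, s -> z, t -> d / V _ V: fires at position(s) 9: enebufsadidu
3. f -> v, k -> g, p -> b, t -> d / _ Z: no change
4. b -> p, d -> t, g -> k, v -> f, z -> s / _ #: no change
surface: enebufsadidu
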